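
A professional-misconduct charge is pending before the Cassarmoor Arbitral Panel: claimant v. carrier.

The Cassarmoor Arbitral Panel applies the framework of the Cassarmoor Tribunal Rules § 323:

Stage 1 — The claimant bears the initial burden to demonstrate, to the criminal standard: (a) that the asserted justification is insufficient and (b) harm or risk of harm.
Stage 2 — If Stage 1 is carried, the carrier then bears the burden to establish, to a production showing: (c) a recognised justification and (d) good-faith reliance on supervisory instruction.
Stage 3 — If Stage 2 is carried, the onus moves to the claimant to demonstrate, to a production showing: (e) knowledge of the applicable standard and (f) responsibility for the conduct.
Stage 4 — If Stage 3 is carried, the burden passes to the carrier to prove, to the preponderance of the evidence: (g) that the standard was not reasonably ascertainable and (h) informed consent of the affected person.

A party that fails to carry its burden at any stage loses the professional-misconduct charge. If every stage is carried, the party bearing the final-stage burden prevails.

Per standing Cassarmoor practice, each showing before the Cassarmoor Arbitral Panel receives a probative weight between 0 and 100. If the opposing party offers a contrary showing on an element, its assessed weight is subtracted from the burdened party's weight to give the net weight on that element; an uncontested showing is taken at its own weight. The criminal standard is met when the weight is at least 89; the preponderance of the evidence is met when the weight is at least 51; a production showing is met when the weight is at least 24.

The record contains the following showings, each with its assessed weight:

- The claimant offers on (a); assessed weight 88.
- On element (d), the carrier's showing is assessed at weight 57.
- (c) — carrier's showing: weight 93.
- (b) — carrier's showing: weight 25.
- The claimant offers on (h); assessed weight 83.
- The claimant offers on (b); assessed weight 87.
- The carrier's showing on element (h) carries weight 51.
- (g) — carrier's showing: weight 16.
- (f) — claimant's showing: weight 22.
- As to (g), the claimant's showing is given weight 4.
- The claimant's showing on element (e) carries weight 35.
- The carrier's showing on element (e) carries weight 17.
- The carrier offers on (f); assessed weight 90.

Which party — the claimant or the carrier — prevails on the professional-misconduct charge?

Stage 1 (claimant, the criminal standard, weight is at least 89): (a) 88 < 89 — fails; (b) net 87−25=62 < 89 — fails.
  The claimant does not carry Stage 1.
The analysis ends at Stage 1; the carrier prevails.

carrier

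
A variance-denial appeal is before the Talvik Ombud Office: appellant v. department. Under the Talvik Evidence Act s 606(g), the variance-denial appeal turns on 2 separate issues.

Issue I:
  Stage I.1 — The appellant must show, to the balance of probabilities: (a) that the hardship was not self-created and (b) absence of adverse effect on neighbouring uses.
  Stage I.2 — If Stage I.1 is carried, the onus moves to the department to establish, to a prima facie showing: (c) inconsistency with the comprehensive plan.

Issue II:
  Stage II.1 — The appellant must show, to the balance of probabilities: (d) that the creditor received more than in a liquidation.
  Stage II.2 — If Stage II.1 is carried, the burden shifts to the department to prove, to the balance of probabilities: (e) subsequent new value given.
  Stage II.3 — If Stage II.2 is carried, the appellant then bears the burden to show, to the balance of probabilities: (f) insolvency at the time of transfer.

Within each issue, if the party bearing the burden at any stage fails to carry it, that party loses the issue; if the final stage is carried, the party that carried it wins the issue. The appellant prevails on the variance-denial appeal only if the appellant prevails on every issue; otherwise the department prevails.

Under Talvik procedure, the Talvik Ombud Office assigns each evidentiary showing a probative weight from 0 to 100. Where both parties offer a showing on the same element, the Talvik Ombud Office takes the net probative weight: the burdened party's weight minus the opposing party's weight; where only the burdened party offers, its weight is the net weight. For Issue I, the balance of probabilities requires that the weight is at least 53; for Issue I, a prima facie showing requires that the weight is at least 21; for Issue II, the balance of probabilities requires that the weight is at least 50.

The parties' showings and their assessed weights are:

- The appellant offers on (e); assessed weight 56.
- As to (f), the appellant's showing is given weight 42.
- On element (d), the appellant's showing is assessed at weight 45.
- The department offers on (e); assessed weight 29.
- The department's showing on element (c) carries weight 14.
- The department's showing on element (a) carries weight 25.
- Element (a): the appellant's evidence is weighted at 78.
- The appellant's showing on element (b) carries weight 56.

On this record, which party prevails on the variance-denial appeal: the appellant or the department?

— Issue I —
Stage I.1 — burden on appellant; standard: the balance of probabilities (weight is at least 53).
    (a): 78 − 25 = 53 ≥ 53 [met]
    (b): 56 ≥ 53 [met]
  Stage I.1 carried; the burden shifts to the department.
Stage I.2 — burden on department; standard: a prima facie showing (weight is at least 21).
    (c): 14 < 21 [not met]
  The department does not carry Stage I.2.
The analysis ends at Stage I.2; the appellant prevails on this issue.
— Issue II —
At Stage II.1 the appellant must meet the balance of probabilities (weight is at least 50): on (d) the weight is 45, < 50, so (d) does not meet the standard.
  The appellant does not carry Stage II.1.
The analysis ends at Stage II.1; the department prevails on this issue.
Per-issue: Issue I → appellant; Issue II → department. The appellant must prevail on every issue; overall, the department prevails.

department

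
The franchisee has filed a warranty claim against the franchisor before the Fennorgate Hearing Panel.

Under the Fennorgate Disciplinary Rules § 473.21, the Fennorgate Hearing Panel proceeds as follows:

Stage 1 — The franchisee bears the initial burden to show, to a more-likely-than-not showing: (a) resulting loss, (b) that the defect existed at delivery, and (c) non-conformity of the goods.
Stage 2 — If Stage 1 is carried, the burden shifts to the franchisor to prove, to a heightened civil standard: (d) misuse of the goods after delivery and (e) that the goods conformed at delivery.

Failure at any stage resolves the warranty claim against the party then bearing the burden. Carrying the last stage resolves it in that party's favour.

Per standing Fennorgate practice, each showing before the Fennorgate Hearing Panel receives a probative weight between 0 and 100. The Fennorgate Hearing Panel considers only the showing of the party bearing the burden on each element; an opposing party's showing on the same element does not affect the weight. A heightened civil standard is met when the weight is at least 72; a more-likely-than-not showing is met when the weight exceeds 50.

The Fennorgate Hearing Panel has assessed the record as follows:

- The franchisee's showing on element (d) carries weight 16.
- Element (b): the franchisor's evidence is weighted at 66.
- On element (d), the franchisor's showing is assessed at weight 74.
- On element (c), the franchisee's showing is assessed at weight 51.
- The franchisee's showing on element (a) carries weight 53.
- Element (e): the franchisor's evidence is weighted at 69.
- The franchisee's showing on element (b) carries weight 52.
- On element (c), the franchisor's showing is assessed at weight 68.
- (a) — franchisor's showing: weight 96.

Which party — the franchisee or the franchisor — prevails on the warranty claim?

franchisee

At Stage 1 the franchisee must meet a more-likely-than-not showing (weight exceeds 50): on (a) the weight is 53 (the franchisor's 96 is given no effect), which does exceed 50, so (a) meets the standard; on (b) the weight is 52 (the franchisor's 66 is given no effect), which does exceed 50, so (b) meets the standard; on (c) the weight is 51 (the franchisor's 68 is given no effect), which does exceed 50, so (c) meets the standard.
  The franchisee carries Stage 1; the franchisor now bears the burden.
At Stage 2 the franchisor must meet a heightened civil standard (weight is at least 72): on (d) the weight is 74 (the franchisee's 16 is given no effect), which does reach 72, so (d) meets the standard; on (e) the weight is 69, which does not reach 72, so (e) does not meet the standard.
  The franchisor does not carry Stage 2.
So the franchisee prevails.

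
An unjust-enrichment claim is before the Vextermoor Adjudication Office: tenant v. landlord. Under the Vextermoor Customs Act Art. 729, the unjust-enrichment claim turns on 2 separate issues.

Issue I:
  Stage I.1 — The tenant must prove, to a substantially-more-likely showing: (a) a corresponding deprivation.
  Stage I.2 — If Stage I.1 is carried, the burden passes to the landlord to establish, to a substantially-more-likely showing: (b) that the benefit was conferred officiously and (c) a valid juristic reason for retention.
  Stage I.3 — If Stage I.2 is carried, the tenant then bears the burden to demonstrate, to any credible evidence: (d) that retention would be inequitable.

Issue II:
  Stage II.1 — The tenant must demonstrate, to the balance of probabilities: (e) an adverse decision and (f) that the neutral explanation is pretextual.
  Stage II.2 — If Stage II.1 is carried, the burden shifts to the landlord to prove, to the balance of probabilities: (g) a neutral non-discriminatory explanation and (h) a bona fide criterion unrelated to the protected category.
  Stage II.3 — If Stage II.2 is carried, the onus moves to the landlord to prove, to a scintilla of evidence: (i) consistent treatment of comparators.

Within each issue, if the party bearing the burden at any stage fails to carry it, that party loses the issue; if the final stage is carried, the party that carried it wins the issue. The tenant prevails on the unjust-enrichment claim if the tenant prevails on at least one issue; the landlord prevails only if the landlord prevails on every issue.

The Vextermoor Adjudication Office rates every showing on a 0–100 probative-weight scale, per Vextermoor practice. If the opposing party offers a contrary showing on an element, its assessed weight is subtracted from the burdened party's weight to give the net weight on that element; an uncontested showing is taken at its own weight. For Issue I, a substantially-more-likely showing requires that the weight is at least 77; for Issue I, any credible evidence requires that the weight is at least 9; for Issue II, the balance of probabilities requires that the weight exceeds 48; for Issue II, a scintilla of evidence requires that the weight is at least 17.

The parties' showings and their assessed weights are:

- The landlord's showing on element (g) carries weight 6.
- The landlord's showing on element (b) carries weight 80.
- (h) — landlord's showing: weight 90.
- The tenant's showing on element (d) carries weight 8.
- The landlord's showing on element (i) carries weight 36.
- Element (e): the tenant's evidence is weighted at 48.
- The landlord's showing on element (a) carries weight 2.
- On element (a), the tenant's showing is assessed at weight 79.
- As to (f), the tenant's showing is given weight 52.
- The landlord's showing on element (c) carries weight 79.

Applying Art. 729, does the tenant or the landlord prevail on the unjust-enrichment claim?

landlord

— Issue I —
At Stage I.1 the tenant must meet a substantially-more-likely showing (weight is at least 77): on (a) the weight is 79 less the opposing 2 gives net 77, ≥ 77, so (a) meets the standard.
  Stage I.1 is satisfied; the onus moves to the landlord.
At Stage I.2 the landlord must meet a substantially-more-likely showing (weight is at least 77): on (b) the weight is 80, which does reach 77, so (b) meets the standard; on (c) the weight is 79, which does reach 77, so (c) meets the standard.
  Stage I.2 is satisfied; the onus moves to the tenant.
At Stage I.3 the tenant must meet any credible evidence (weight is at least 9): on (d) the weight is 8, which does not reach 9, so (d) does not meet the standard.
  The tenant does not carry Stage I.3.
The analysis ends at Stage I.3; the landlord prevails on this issue.
— Issue II —
Stage II.1 — burden on tenant; standard: the balance of probabilities (weight exceeds 48).
    (e): 48 ≤ 48 [not met]
    (f): 52 > 48 [met]
  Not every element is met, so the tenant fails to carry Stage II.1.
The landlord prevails on this issue.
Per-issue: Issue I → landlord; Issue II → landlord. The tenant must prevail on at least one issue; overall, the landlord prevails.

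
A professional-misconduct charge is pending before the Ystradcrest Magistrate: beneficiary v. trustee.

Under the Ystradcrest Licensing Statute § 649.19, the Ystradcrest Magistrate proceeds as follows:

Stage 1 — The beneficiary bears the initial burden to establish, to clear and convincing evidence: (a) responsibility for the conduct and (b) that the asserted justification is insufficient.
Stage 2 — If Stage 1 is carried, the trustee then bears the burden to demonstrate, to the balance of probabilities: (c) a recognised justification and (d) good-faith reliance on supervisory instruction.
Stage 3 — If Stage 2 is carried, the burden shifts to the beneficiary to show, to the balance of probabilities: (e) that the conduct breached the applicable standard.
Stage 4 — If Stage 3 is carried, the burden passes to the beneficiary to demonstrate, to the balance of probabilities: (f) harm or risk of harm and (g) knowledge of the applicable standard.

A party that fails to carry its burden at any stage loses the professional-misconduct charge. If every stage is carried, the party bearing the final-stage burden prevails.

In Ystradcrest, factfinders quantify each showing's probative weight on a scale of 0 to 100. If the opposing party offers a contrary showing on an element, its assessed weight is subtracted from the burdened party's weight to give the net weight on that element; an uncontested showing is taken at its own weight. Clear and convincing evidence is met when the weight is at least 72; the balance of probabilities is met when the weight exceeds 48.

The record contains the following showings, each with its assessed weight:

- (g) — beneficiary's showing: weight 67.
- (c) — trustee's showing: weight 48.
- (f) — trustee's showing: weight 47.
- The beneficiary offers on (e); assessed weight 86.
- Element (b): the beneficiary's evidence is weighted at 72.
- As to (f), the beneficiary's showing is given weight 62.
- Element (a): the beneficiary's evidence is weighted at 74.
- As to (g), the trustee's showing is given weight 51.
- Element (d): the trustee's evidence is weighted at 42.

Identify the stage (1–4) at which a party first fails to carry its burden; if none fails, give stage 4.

stage 2

At Stage 1 the beneficiary must meet clear and convincing evidence (weight is at least 72): on (a) the weight is 74, ≥ 72, so (a) meets the standard; on (b) the weight is 72, ≥ 72, so (b) meets the standard.
  All elements met. The burden passes to the trustee.
At Stage 2 the trustee must meet the balance of probabilities (weight exceeds 48): on (c) the weight is 48, ≤ 48, so (c) does not meet the standard; on (d) the weight is 42, which does not exceed 48, so (d) does not meet the standard.
  The trustee does not carry Stage 2.
The beneficiary prevails.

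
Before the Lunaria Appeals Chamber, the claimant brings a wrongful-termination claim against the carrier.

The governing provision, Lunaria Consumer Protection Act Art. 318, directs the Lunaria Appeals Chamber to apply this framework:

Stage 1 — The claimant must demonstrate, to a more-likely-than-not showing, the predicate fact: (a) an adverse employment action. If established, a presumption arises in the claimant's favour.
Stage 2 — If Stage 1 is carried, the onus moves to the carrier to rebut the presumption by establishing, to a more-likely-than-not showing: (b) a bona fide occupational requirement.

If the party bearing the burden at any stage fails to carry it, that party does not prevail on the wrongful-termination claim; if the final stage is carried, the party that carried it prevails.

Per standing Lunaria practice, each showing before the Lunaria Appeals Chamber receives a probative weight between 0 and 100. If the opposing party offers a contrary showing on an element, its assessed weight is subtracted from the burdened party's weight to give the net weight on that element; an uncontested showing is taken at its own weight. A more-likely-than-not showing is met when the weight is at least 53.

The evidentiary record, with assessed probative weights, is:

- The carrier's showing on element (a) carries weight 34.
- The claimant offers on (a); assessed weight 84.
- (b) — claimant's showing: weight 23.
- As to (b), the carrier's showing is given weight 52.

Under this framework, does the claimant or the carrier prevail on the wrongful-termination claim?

Stage 1 (claimant, a more-likely-than-not showing, weight is at least 53): (a) net 84−34=50 < 53 — fails.
  Not every element is met, so the claimant fails to carry Stage 1.
The analysis ends at Stage 1; the carrier prevails.

carrier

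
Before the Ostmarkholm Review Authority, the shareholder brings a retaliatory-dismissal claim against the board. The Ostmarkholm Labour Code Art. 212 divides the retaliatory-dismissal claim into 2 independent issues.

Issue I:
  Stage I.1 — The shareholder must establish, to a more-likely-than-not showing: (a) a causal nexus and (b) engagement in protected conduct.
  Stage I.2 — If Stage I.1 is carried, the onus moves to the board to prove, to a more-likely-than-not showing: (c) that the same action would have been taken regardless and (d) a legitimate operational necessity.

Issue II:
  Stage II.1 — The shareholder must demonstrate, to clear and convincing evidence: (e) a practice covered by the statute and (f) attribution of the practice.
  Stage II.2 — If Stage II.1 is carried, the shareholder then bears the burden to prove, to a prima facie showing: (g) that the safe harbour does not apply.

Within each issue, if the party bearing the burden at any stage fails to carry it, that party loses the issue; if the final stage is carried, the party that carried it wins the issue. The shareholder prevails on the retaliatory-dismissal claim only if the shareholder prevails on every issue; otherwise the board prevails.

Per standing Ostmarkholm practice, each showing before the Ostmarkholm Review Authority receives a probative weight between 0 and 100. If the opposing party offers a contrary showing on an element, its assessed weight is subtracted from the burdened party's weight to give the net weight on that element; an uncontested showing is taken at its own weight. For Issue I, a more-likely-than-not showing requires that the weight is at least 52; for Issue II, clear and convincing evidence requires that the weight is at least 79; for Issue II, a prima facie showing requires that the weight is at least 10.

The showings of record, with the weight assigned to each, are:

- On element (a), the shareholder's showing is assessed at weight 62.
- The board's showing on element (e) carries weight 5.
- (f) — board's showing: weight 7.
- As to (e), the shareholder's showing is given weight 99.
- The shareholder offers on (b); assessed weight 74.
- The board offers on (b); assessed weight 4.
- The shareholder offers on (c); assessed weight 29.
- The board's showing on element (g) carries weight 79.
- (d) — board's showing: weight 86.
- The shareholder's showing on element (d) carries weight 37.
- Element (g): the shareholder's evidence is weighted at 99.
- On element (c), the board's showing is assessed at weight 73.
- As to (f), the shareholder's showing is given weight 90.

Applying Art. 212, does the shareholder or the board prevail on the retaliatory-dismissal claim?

— Issue I —
Stage I.1 (shareholder, a more-likely-than-not showing, weight is at least 52): (a) 62 ≥ 52 — meets; (b) net 74−4=70 ≥ 52 — meets.
  Stage I.1 carried; the burden shifts to the board.
Stage I.2 (board, a more-likely-than-not showing, weight is at least 52): (c) net 73−29=44 < 52 — fails; (d) net 86−37=49 < 52 — fails.
  Not every element is met, so the board fails to carry Stage I.2.
The shareholder prevails on this issue.
— Issue II —
Stage II.1 — burden on shareholder; standard: clear and convincing evidence (weight is at least 79).
    (e): 99 − 5 = 94 ≥ 79 [met]
    (f): 90 − 7 = 83 ≥ 79 [met]
  All elements met. The shareholder retains the burden for Stage II.2.
Stage II.2 — burden on shareholder; standard: a prima facie showing (weight is at least 10).
    (g): 99 − 79 = 20 ≥ 10 [met]
  The shareholder carries the last stage.
All stages carried — the shareholder prevails on this issue.
Per-issue: Issue I → shareholder; Issue II → shareholder. The shareholder must prevail on every issue; overall, the shareholder prevails.

shareholder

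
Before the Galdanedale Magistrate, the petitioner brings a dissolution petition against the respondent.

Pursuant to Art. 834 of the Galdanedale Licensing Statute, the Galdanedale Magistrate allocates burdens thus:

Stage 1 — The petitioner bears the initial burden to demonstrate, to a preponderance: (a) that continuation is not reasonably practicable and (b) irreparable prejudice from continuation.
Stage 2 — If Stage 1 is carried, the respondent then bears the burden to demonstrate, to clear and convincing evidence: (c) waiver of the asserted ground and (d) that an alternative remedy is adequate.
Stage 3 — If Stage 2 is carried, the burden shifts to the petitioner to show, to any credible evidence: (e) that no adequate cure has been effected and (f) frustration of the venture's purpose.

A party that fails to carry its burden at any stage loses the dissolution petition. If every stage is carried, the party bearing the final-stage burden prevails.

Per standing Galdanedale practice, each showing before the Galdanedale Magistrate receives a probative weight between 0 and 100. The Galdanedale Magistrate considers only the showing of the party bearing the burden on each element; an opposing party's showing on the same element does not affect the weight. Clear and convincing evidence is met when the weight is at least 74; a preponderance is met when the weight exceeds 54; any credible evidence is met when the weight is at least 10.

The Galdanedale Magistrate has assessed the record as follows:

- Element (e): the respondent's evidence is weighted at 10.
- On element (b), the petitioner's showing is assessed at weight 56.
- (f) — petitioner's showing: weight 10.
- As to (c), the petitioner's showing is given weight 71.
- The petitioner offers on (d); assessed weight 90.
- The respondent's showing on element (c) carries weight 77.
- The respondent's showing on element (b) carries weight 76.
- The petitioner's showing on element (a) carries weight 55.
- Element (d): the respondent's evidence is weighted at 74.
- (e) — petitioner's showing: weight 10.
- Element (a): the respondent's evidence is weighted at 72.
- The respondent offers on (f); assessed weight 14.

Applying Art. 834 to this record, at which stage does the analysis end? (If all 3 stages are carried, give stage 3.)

Stage 1 — burden on petitioner; standard: a preponderance (weight exceeds 54).
    (a): 55 (respondent's 72 disregarded) > 54 [met]
    (b): 56 (respondent's 76 disregarded) > 54 [met]
  Stage 1 is satisfied; the onus moves to the respondent.
Stage 2 — burden on respondent; standard: clear and convincing evidence (weight is at least 74).
    (c): 77 (petitioner's 71 disregarded) ≥ 74 [met]
    (d): 74 (petitioner's 90 disregarded) ≥ 74 [met]
  Stage 2 is satisfied; the onus moves to the petitioner.
Stage 3 — burden on petitioner; standard: any credible evidence (weight is at least 10).
    (e): 10 (respondent's 10 disregarded) ≥ 10 [met]
    (f): 10 (respondent's 14 disregarded) ≥ 10 [met]
  The petitioner carries the last stage.
All stages carried — the petitioner prevails.

stage 3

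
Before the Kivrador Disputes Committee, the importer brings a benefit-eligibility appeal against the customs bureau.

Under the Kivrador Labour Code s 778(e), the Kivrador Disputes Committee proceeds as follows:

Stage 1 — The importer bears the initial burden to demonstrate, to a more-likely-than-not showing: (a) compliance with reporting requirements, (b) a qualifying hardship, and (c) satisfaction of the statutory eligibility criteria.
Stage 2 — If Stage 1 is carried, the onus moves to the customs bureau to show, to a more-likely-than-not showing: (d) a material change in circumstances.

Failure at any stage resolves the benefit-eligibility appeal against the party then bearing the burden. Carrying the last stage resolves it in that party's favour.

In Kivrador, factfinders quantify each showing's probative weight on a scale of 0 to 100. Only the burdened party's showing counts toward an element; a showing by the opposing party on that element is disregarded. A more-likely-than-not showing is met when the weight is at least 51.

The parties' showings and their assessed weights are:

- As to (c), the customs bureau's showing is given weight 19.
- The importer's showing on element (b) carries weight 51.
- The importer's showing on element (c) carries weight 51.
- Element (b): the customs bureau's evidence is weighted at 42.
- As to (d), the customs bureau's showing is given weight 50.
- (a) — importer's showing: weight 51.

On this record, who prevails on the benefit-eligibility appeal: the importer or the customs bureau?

Stage 1 (importer, a more-likely-than-not showing, weight is at least 51): (a) 51 ≥ 51 — meets; (b) 51 (customs bureau's 42 disregarded) ≥ 51 — meets; (c) 51 (customs bureau's 19 disregarded) ≥ 51 — meets.
  Stage 1 carried; the burden shifts to the customs bureau.
Stage 2 (customs bureau, a more-likely-than-not showing, weight is at least 51): (d) 50 < 51 — fails.
  Not every element is met, so the customs bureau fails to carry Stage 2.
The importer prevails.

importer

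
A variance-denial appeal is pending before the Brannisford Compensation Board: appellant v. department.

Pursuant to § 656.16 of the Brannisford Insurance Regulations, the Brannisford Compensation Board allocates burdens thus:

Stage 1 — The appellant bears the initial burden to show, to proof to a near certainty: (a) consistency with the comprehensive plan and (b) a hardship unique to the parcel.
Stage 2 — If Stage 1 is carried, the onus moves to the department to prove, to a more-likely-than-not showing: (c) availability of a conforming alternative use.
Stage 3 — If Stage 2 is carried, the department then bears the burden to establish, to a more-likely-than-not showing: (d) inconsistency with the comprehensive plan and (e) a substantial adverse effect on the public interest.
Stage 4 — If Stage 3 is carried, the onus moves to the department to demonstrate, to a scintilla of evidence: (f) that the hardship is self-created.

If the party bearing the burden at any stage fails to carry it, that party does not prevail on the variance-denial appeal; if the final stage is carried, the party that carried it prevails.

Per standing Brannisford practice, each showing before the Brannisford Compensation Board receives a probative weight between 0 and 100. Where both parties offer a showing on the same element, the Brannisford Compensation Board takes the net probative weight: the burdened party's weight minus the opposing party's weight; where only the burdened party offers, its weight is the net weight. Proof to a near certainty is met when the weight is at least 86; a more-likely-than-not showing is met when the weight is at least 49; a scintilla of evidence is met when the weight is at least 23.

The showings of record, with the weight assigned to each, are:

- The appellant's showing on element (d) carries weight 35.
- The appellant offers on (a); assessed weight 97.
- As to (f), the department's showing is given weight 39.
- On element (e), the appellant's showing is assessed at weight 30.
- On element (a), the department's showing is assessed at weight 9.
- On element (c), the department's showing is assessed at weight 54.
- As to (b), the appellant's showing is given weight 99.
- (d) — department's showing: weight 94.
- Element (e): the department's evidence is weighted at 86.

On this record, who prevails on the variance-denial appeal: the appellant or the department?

At Stage 1 the appellant must meet proof to a near certainty (weight is at least 86): on (a) the weight is 97 less the opposing 9 gives net 88, which does reach 86, so (a) meets the standard; on (b) the weight is 99, ≥ 86, so (b) meets the standard.
  Stage 1 carried; the burden shifts to the department.
At Stage 2 the department must meet a more-likely-than-not showing (weight is at least 49): on (c) the weight is 54, which does reach 49, so (c) meets the standard.
  Stage 2 is satisfied; the department continues to bear the burden.
At Stage 3 the department must meet a more-likely-than-not showing (weight is at least 49): on (d) the weight is 94 less the opposing 35 gives net 59, which does reach 49, so (d) meets the standard; on (e) the weight is 86 less the opposing 30 gives net 56, which does reach 49, so (e) meets the standard.
  Stage 3 is satisfied; the department continues to bear the burden.
At Stage 4 the department must meet a scintilla of evidence (weight is at least 23): on (f) the weight is 39, which does reach 23, so (f) meets the standard.
  Stage 4 carried; the final stage is satisfied.
With every stage satisfied, the department prevails.

department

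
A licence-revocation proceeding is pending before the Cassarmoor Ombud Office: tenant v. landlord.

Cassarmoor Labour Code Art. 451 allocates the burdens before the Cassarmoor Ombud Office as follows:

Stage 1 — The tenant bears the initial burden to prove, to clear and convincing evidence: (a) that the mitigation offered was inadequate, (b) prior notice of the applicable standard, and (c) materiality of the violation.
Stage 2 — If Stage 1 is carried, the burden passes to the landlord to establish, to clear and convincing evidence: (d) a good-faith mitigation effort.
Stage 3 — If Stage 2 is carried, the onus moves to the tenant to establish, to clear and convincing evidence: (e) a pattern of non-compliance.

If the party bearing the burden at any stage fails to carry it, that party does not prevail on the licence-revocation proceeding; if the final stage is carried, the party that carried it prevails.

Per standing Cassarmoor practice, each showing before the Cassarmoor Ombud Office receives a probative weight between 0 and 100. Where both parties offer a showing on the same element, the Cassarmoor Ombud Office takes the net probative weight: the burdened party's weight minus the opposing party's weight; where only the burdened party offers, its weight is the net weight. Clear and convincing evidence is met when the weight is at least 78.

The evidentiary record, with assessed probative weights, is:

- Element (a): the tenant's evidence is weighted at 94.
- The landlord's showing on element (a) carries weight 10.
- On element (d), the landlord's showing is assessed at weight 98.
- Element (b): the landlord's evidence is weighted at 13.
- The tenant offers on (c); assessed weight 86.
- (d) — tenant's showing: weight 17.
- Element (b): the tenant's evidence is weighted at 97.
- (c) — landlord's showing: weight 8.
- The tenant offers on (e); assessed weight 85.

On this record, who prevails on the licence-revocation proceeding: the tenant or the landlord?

tenant

Stage 1 (tenant, clear and convincing evidence, weight is at least 78): (a) net 94−10=84 ≥ 78 — meets; (b) net 97−13=84 ≥ 78 — meets; (c) net 86−8=78 ≥ 78 — meets.
  All elements met. The burden passes to the landlord.
Stage 2 (landlord, clear and convincing evidence, weight is at least 78): (d) net 98−17=81 ≥ 78 — meets.
  Stage 2 is satisfied; the onus moves to the tenant.
Stage 3 (tenant, clear and convincing evidence, weight is at least 78): (e) 85 ≥ 78 — meets.
  All elements met at the final stage.
Every stage carried; the tenant prevails.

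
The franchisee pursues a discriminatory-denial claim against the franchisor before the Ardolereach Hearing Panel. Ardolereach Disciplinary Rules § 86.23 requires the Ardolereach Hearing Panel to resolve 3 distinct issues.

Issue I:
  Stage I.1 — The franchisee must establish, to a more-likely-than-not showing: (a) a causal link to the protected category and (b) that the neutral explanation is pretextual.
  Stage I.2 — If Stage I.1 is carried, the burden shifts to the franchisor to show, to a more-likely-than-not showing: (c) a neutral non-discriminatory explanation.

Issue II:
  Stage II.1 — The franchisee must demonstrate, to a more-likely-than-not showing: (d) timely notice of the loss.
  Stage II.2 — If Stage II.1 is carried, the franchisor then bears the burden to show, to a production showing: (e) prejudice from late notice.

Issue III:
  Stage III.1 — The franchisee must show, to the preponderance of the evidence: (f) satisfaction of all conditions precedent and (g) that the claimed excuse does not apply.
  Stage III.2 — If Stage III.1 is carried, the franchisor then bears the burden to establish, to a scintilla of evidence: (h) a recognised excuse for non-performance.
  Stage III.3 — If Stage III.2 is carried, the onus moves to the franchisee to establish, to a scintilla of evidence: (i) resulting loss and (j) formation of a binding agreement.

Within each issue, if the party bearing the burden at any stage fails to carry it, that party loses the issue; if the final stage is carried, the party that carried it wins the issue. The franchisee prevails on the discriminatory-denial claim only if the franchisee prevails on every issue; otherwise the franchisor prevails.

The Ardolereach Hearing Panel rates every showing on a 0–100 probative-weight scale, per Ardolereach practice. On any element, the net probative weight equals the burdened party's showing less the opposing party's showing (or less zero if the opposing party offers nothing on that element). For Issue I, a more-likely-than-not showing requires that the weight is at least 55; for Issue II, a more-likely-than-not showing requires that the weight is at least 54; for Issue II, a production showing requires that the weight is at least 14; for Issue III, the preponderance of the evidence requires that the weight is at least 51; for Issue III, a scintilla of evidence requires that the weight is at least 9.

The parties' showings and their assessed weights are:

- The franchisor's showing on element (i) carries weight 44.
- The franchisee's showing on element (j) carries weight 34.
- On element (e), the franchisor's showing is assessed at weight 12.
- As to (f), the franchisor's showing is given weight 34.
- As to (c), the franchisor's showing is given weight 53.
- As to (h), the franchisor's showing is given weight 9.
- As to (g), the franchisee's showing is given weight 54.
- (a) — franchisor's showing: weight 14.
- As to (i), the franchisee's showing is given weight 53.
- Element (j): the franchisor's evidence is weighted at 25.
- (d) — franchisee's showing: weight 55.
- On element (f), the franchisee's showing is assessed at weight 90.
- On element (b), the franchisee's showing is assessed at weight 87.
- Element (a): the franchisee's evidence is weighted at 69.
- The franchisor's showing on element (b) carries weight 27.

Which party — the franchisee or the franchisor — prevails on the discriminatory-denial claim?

franchisee

— Issue I —
At Stage I.1 the franchisee must meet a more-likely-than-not showing (weight is at least 55): on (a) the weight is 69 less the opposing 14 gives net 55, ≥ 55, so (a) meets the standard; on (b) the weight is 87 less the opposing 27 gives net 60, ≥ 55, so (b) meets the standard.
  All elements met. The burden passes to the franchisor.
At Stage I.2 the franchisor must meet a more-likely-than-not showing (weight is at least 55): on (c) the weight is 53, < 55, so (c) does not meet the standard.
  Stage I.2 not carried; the franchisor fails its burden.
The franchisee prevails on this issue.
— Issue II —
Stage II.1 (franchisee, a more-likely-than-not showing, weight is at least 54): (d) 55 ≥ 54 — meets.
  Stage II.1 is satisfied; the onus moves to the franchisor.
Stage II.2 (franchisor, a production showing, weight is at least 14): (e) 12 < 14 — fails.
  The franchisor does not carry Stage II.2.
The franchisee prevails on this issue.
— Issue III —
Stage III.1 — burden on franchisee; standard: the preponderance of the evidence (weight is at least 51).
    (f): 90 − 34 = 56 ≥ 51 [met]
    (g): 54 ≥ 51 [met]
  Stage III.1 carried; the burden shifts to the franchisor.
Stage III.2 — burden on franchisor; standard: a scintilla of evidence (weight is at least 9).
    (h): 9 ≥ 9 [met]
  Stage III.2 is satisfied; the onus moves to the franchisee.
Stage III.3 — burden on franchisee; standard: a scintilla of evidence (weight is at least 9).
    (i): 53 − 44 = 9 ≥ 9 [met]
    (j): 34 − 25 = 9 ≥ 9 [met]
  All elements met at the final stage.
All stages carried — the franchisee prevails on this issue.
Per-issue: Issue I → franchisee; Issue II → franchisee; Issue III → franchisee. The franchisee must prevail on every issue; overall, the franchisee prevails.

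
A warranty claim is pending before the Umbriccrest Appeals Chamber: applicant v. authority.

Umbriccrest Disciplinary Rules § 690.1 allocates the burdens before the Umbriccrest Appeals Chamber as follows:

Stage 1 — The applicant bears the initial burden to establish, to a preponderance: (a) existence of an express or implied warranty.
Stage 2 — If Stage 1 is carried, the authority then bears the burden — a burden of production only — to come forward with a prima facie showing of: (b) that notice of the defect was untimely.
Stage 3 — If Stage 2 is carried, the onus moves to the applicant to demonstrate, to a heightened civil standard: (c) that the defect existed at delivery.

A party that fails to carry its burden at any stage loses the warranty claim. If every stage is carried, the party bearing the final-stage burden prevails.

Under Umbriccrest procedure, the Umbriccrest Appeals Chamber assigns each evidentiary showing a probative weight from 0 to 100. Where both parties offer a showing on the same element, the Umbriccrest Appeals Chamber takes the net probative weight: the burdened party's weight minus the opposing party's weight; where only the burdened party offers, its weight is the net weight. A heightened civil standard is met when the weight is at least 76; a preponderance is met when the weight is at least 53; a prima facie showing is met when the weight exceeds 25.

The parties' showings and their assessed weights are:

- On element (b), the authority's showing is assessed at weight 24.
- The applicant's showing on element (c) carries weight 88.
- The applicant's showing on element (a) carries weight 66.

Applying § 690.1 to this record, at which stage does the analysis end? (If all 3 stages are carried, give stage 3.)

At Stage 1 the applicant must meet a preponderance (weight is at least 53): on (a) the weight is 66, ≥ 53, so (a) meets the standard.
  Stage 1 is satisfied; the onus moves to the authority.
At Stage 2 the authority must meet a prima facie showing (weight exceeds 25): on (b) the weight is 24, which does not exceed 25, so (b) does not meet the standard.
  Stage 2 not carried; the authority fails its burden.
So the applicant prevails.

stage 2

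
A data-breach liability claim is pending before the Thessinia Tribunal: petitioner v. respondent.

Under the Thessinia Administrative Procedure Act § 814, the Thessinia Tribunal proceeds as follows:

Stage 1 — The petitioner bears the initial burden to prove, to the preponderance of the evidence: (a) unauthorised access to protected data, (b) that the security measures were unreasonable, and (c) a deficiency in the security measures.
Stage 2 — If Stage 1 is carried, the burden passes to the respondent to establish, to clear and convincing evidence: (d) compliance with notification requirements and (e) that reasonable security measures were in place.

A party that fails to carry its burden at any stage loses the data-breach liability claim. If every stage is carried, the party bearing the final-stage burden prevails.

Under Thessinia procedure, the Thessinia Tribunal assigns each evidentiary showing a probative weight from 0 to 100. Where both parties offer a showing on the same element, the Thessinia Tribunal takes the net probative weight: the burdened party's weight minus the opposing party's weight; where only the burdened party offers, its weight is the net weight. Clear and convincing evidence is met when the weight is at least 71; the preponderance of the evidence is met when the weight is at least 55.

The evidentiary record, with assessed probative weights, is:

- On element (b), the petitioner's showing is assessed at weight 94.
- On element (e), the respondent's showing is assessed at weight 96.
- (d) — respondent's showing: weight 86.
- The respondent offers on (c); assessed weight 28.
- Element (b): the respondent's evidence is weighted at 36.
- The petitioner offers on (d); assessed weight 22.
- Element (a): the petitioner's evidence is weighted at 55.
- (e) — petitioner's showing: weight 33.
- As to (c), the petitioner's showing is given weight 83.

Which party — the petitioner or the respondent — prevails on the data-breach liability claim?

Stage 1 — burden on petitioner; standard: the preponderance of the evidence (weight is at least 55).
    (a): 55 ≥ 55 [met]
    (b): 94 − 36 = 58 ≥ 55 [met]
    (c): 83 − 28 = 55 ≥ 55 [met]
  Stage 1 carried; the burden shifts to the respondent.
Stage 2 — burden on respondent; standard: clear and convincing evidence (weight is at least 71).
    (d): 86 − 22 = 64 < 71 [not met]
    (e): 96 − 33 = 63 < 71 [not met]
  Stage 2 not carried; the respondent fails its burden.
The petitioner prevails.

petitioner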